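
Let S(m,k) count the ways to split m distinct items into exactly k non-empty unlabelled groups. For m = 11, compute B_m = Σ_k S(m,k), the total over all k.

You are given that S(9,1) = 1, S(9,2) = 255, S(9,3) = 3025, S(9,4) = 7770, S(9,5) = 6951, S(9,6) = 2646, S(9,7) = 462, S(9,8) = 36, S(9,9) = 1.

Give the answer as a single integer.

678570

@10  (10,1):1·1+0→1, (10,2):255·2+1→511, (10,3):3025·3+255→9330, (10,4):7770·4+3025→34105, (10,5):6951·5+7770→42525, (10,6):2646·6+6951→22827, (10,7):462·7+2646→5880, (10,8):36·8+462→750, (10,9):1·9+36→45, (10,10):0·10+1→1
@11  (11,1):1·1+0→1, (11,2):511·2+1→1023, (11,3):9330·3+511→28501, (11,4):34105·4+9330→145750, (11,5):42525·5+34105→246730, (11,6):22827·6+42525→179487, (11,7):5880·7+22827→63987, (11,8):750·8+5880→11880, (11,9):45·9+750→1155, (11,10):1·10+45→55, (11,11):0·11+1→1
B_11 = ΣS(11,k) = 1+1023+28501+145750+246730+179487+63987+11880+1155+55+1 = 678570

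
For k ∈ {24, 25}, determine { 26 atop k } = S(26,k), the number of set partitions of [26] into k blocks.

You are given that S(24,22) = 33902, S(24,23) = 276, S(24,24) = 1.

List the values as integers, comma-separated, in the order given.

[25] T[25,23]:23*276+33902=40250 · T[25,24]:24*1+276=300 · T[25,25]:25*0+1=1
[26] T[26,24]:24*300+40250=47450 · T[26,25]:25*1+300=325
Read S(26,24) = 47450, S(26,25) = 325.

47450, 325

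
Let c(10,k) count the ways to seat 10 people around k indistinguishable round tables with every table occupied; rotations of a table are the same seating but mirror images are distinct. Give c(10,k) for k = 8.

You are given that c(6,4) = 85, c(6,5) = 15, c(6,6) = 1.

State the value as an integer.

870

@7  (7,5):15·6+85→175, (7,6):1·6+15→21, (7,7):0·6+1→1
@8  (8,6):21·7+175→322, (8,7):1·7+21→28, (8,8):0·7+1→1
@9  (9,7):28·8+322→546, (9,8):1·8+28→36
@10  (10,8):36·9+546→870
Read c(10,8) = 870.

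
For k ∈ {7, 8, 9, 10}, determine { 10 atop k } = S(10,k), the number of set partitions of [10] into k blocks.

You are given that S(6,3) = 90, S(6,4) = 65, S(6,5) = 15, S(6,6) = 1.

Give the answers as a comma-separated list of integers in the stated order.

5880, 750, 45, 1

[7] T[7,4]:4*65+90=350 · T[7,5]:5*15+65=140 · T[7,6]:6*1+15=21 · T[7,7]:7*0+1=1
[8] T[8,5]:5*140+350=1050 · T[8,6]:6*21+140=266 · T[8,7]:7*1+21=28 · T[8,8]:8*0+1=1
[9] T[9,6]:6*266+1050=2646 · T[9,7]:7*28+266=462 · T[9,8]:8*1+28=36 · T[9,9]:9*0+1=1
[10] T[10,7]:7*462+2646=5880 · T[10,8]:8*36+462=750 · T[10,9]:9*1+36=45 · T[10,10]:10*0+1=1
Read S(10,7) = 5880, S(10,8) = 750, S(10,9) = 45, S(10,10) = 1.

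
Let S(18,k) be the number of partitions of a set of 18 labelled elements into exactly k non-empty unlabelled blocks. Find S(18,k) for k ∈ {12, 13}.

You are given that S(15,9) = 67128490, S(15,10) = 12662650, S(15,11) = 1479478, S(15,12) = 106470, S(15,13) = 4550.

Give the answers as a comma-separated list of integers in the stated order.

r16: T_16,10=10×12662650+67128490=193754990; T_16,11=11×1479478+12662650=28936908; T_16,12=12×106470+1479478=2757118; T_16,13=13×4550+106470=165620
r17: T_17,11=11×28936908+193754990=512060978; T_17,12=12×2757118+28936908=62022324; T_17,13=13×165620+2757118=4910178
r18: T_18,12=12×62022324+512060978=1256328866; T_18,13=13×4910178+62022324=125854638
Read S(18,12) = 1256328866, S(18,13) = 125854638.

1256328866, 125854638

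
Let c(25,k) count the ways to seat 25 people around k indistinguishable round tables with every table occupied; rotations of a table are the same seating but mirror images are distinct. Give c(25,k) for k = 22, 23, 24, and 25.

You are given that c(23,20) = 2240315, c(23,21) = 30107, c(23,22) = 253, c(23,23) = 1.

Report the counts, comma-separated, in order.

3795000, 42550, 300, 1

r24: T_24,21=23×30107+2240315=2932776; T_24,22=23×253+30107=35926; T_24,23=23×1+253=276; T_24,24=23×0+1=1
r25: T_25,22=24×35926+2932776=3795000; T_25,23=24×276+35926=42550; T_25,24=24×1+276=300; T_25,25=24×0+1=1
Read c(25,22) = 3795000, c(25,23) = 42550, c(25,24) = 300, c(25,25) = 1.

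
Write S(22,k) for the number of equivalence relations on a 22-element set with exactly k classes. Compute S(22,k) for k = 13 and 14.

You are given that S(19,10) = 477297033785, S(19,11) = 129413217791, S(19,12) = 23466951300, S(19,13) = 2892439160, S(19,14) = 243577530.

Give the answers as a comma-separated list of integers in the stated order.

22496861868481, 3295165281331

@20  (20,11):129413217791·11+477297033785→1900842429486, (20,12):23466951300·12+129413217791→411016633391, (20,13):2892439160·13+23466951300→61068660380, (20,14):243577530·14+2892439160→6302524580
@21  (21,12):411016633391·12+1900842429486→6833042030178, (21,13):61068660380·13+411016633391→1204909218331, (21,14):6302524580·14+61068660380→149304004500
@22  (22,13):1204909218331·13+6833042030178→22496861868481, (22,14):149304004500·14+1204909218331→3295165281331
Read S(22,13) = 22496861868481, S(22,14) = 3295165281331.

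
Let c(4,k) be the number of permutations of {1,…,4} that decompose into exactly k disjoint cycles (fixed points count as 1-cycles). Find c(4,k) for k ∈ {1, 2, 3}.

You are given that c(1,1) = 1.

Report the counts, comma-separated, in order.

r2: T_2,1=1×1+0=1; T_2,2=1×0+1=1
r3: T_3,1=2×1+0=2; T_3,2=2×1+1=3; T_3,3=2×0+1=1
r4: T_4,1=3×2+0=6; T_4,2=3×3+2=11; T_4,3=3×1+3=6
Read c(4,1) = 6, c(4,2) = 11, c(4,3) = 6.

6, 11, 6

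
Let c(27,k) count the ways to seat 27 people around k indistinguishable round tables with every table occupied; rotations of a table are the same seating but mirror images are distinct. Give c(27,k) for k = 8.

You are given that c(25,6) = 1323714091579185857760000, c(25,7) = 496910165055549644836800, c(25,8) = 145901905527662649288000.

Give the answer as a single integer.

121502371102392939781636800

i=26: T(26,7)=1323714091579185857760000+25·496910165055549644836800=13746468217967926978680000 | T(26,8)=496910165055549644836800+25·145901905527662649288000=4144457803247115877036800
i=27: T(27,8)=13746468217967926978680000+26·4144457803247115877036800=121502371102392939781636800
Read c(27,8) = 121502371102392939781636800.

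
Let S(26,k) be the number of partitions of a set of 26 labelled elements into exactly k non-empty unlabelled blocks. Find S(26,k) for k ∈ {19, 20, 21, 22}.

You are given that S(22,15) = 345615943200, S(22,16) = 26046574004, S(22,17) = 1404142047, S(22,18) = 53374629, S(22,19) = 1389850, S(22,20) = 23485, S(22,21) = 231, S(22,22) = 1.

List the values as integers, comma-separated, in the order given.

6433839018750, 290622864675, 9759104355, 238929405

i=23: T(23,16)=345615943200+16·26046574004=762361127264 | T(23,17)=26046574004+17·1404142047=49916988803 | T(23,18)=1404142047+18·53374629=2364885369 | T(23,19)=53374629+19·1389850=79781779 | T(23,20)=1389850+20·23485=1859550 | T(23,21)=23485+21·231=28336 | T(23,22)=231+22·1=253
i=24: T(24,17)=762361127264+17·49916988803=1610949936915 | T(24,18)=49916988803+18·2364885369=92484925445 | T(24,19)=2364885369+19·79781779=3880739170 | T(24,20)=79781779+20·1859550=116972779 | T(24,21)=1859550+21·28336=2454606 | T(24,22)=28336+22·253=33902
i=25: T(25,18)=1610949936915+18·92484925445=3275678594925 | T(25,19)=92484925445+19·3880739170=166218969675 | T(25,20)=3880739170+20·116972779=6220194750 | T(25,21)=116972779+21·2454606=168519505 | T(25,22)=2454606+22·33902=3200450
i=26: T(26,19)=3275678594925+19·166218969675=6433839018750 | T(26,20)=166218969675+20·6220194750=290622864675 | T(26,21)=6220194750+21·168519505=9759104355 | T(26,22)=168519505+22·3200450=238929405
Read S(26,19) = 6433839018750, S(26,20) = 290622864675, S(26,21) = 9759104355, S(26,22) = 238929405.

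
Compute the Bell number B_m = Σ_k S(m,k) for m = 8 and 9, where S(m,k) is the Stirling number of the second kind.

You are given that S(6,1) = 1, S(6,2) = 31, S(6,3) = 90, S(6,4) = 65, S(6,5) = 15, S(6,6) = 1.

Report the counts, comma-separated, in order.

4140, 21147

[7] T[7,1]:1*1+0=1 · T[7,2]:2*31+1=63 · T[7,3]:3*90+31=301 · T[7,4]:4*65+90=350 · T[7,5]:5*15+65=140 · T[7,6]:6*1+15=21 · T[7,7]:7*0+1=1
[8] T[8,1]:1*1+0=1 · T[8,2]:2*63+1=127 · T[8,3]:3*301+63=966 · T[8,4]:4*350+301=1701 · T[8,5]:5*140+350=1050 · T[8,6]:6*21+140=266 · T[8,7]:7*1+21=28 · T[8,8]:8*0+1=1
[9] T[9,1]:1*1+0=1 · T[9,2]:2*127+1=255 · T[9,3]:3*966+127=3025 · T[9,4]:4*1701+966=7770 · T[9,5]:5*1050+1701=6951 · T[9,6]:6*266+1050=2646 · T[9,7]:7*28+266=462 · T[9,8]:8*1+28=36 · T[9,9]:9*0+1=1
B_8 = ΣS(8,k) = 1+127+966+1701+1050+266+28+1 = 4140
B_9 = ΣS(9,k) = 1+255+3025+7770+6951+2646+462+36+1 = 21147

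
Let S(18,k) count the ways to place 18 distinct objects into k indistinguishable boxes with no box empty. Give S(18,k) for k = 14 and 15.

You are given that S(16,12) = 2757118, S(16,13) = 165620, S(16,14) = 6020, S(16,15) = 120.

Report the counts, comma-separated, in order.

8408778, 367200

@17  (17,13):165620·13+2757118→4910178, (17,14):6020·14+165620→249900, (17,15):120·15+6020→7820
@18  (18,14):249900·14+4910178→8408778, (18,15):7820·15+249900→367200
Read S(18,14) = 8408778, S(18,15) = 367200.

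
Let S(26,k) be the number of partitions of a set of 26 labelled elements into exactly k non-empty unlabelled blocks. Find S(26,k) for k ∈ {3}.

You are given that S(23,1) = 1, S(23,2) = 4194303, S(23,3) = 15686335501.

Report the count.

[24] T[24,1]:1*1+0=1 · T[24,2]:2*4194303+1=8388607 · T[24,3]:3*15686335501+4194303=47063200806
[25] T[25,2]:2*8388607+1=16777215 · T[25,3]:3*47063200806+8388607=141197991025
[26] T[26,3]:3*141197991025+16777215=423610750290
Read S(26,3) = 423610750290.

423610750290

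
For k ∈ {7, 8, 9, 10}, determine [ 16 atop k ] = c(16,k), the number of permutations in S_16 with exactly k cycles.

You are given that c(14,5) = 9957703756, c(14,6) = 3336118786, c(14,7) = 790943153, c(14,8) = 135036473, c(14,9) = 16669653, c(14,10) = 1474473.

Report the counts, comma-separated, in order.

row 15: T[15][6]=14·3336118786+9957703756=56663366760  T[15][7]=14·790943153+3336118786=14409322928  T[15][8]=14·135036473+790943153=2681453775  T[15][9]=14·16669653+135036473=368411615  T[15][10]=14·1474473+16669653=37312275
row 16: T[16][7]=15·14409322928+56663366760=272803210680  T[16][8]=15·2681453775+14409322928=54631129553  T[16][9]=15·368411615+2681453775=8207628000  T[16][10]=15·37312275+368411615=928095740
Read c(16,7) = 272803210680, c(16,8) = 54631129553, c(16,9) = 8207628000, c(16,10) = 928095740.

272803210680, 54631129553, 8207628000, 928095740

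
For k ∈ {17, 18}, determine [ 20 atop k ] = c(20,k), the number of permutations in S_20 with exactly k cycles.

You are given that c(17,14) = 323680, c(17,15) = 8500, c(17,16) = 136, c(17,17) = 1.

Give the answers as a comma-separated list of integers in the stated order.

920550, 16815

row 18: T[18][15]=17·8500+323680=468180  T[18][16]=17·136+8500=10812  T[18][17]=17·1+136=153  T[18][18]=17·0+1=1
row 19: T[19][16]=18·10812+468180=662796  T[19][17]=18·153+10812=13566  T[19][18]=18·1+153=171
row 20: T[20][17]=19·13566+662796=920550  T[20][18]=19·171+13566=16815
Read c(20,17) = 920550, c(20,18) = 16815.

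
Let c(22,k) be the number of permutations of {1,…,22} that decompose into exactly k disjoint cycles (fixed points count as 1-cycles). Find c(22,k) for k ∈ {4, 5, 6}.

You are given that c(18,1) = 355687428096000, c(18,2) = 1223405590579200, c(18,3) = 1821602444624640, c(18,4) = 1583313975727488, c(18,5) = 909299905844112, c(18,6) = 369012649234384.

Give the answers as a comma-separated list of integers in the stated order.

284093315901811468800, 181664979520697076096, 83637381699544802976

row 19: T[19][1]=18·355687428096000+0=6402373705728000  T[19][2]=18·1223405590579200+355687428096000=22376988058521600  T[19][3]=18·1821602444624640+1223405590579200=34012249593822720  T[19][4]=18·1583313975727488+1821602444624640=30321254007719424  T[19][5]=18·909299905844112+1583313975727488=17950712280921504  T[19][6]=18·369012649234384+909299905844112=7551527592063024
row 20: T[20][2]=19·22376988058521600+6402373705728000=431565146817638400  T[20][3]=19·34012249593822720+22376988058521600=668609730341153280  T[20][4]=19·30321254007719424+34012249593822720=610116075740491776  T[20][5]=19·17950712280921504+30321254007719424=371384787345228000  T[20][6]=19·7551527592063024+17950712280921504=161429736530118960
row 21: T[21][3]=20·668609730341153280+431565146817638400=13803759753640704000  T[21][4]=20·610116075740491776+668609730341153280=12870931245150988800  T[21][5]=20·371384787345228000+610116075740491776=8037811822645051776  T[21][6]=20·161429736530118960+371384787345228000=3599979517947607200
row 22: T[22][4]=21·12870931245150988800+13803759753640704000=284093315901811468800  T[22][5]=21·8037811822645051776+12870931245150988800=181664979520697076096  T[22][6]=21·3599979517947607200+8037811822645051776=83637381699544802976
Read c(22,4) = 284093315901811468800, c(22,5) = 181664979520697076096, c(22,6) = 83637381699544802976.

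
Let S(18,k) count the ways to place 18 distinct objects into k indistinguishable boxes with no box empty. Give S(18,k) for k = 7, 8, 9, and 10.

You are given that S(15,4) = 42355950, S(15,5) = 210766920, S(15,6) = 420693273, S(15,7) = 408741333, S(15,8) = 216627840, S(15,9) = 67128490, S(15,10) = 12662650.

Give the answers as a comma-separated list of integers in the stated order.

@16  (16,5):210766920·5+42355950→1096190550, (16,6):420693273·6+210766920→2734926558, (16,7):408741333·7+420693273→3281882604, (16,8):216627840·8+408741333→2141764053, (16,9):67128490·9+216627840→820784250, (16,10):12662650·10+67128490→193754990
@17  (17,6):2734926558·6+1096190550→17505749898, (17,7):3281882604·7+2734926558→25708104786, (17,8):2141764053·8+3281882604→20415995028, (17,9):820784250·9+2141764053→9528822303, (17,10):193754990·10+820784250→2758334150
@18  (18,7):25708104786·7+17505749898→197462483400, (18,8):20415995028·8+25708104786→189036065010, (18,9):9528822303·9+20415995028→106175395755, (18,10):2758334150·10+9528822303→37112163803
Read S(18,7) = 197462483400, S(18,8) = 189036065010, S(18,9) = 106175395755, S(18,10) = 37112163803.

197462483400, 189036065010, 106175395755, 37112163803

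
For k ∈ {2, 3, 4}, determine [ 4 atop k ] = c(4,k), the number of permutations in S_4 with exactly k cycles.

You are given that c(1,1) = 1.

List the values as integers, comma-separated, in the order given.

r2: T_2,1=1×1+0=1; T_2,2=1×0+1=1
r3: T_3,1=2×1+0=2; T_3,2=2×1+1=3; T_3,3=2×0+1=1
r4: T_4,2=3×3+2=11; T_4,3=3×1+3=6; T_4,4=3×0+1=1
Read c(4,2) = 11, c(4,3) = 6, c(4,4) = 1.

11, 6, 1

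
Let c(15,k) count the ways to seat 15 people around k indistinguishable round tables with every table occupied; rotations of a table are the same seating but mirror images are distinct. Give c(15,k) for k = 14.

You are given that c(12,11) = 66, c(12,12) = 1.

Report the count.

@13  (13,12):1·12+66→78, (13,13):0·12+1→1
@14  (14,13):1·13+78→91, (14,14):0·13+1→1
@15  (15,14):1·14+91→105
Read c(15,14) = 105.

105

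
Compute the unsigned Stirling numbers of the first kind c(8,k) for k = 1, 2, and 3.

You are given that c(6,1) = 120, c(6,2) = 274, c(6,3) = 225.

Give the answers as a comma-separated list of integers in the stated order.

[7] T[7,1]:6*120+0=720 · T[7,2]:6*274+120=1764 · T[7,3]:6*225+274=1624
[8] T[8,1]:7*720+0=5040 · T[8,2]:7*1764+720=13068 · T[8,3]:7*1624+1764=13132
Read c(8,1) = 5040, c(8,2) = 13068, c(8,3) = 13132.

5040, 13068, 13132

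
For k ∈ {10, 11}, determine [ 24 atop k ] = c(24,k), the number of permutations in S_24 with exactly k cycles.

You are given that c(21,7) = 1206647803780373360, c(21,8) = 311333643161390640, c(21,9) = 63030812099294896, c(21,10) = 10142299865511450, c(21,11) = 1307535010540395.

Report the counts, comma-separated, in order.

220984454979433717396, 33081711368574204996

r22: T_22,8=21×311333643161390640+1206647803780373360=7744654310169576800; T_22,9=21×63030812099294896+311333643161390640=1634980697246583456; T_22,10=21×10142299865511450+63030812099294896=276019109275035346; T_22,11=21×1307535010540395+10142299865511450=37600535086859745
r23: T_23,9=22×1634980697246583456+7744654310169576800=43714229649594412832; T_23,10=22×276019109275035346+1634980697246583456=7707401101297361068; T_23,11=22×37600535086859745+276019109275035346=1103230881185949736
r24: T_24,10=23×7707401101297361068+43714229649594412832=220984454979433717396; T_24,11=23×1103230881185949736+7707401101297361068=33081711368574204996
Read c(24,10) = 220984454979433717396, c(24,11) = 33081711368574204996.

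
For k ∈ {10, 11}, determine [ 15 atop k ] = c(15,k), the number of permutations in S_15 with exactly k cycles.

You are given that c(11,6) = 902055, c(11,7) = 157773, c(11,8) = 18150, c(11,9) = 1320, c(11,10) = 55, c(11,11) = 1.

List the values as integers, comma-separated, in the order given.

37312275, 2749747

@12  (12,7):157773·11+902055→2637558, (12,8):18150·11+157773→357423, (12,9):1320·11+18150→32670, (12,10):55·11+1320→1925, (12,11):1·11+55→66
@13  (13,8):357423·12+2637558→6926634, (13,9):32670·12+357423→749463, (13,10):1925·12+32670→55770, (13,11):66·12+1925→2717
@14  (14,9):749463·13+6926634→16669653, (14,10):55770·13+749463→1474473, (14,11):2717·13+55770→91091
@15  (15,10):1474473·14+16669653→37312275, (15,11):91091·14+1474473→2749747
Read c(15,10) = 37312275, c(15,11) = 2749747.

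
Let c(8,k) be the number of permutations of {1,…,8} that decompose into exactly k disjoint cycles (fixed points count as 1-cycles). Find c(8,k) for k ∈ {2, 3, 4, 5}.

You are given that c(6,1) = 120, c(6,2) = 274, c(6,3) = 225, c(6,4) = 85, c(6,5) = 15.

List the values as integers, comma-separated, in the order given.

13068, 13132, 6769, 1960

@7  (7,1):120·6+0→720, (7,2):274·6+120→1764, (7,3):225·6+274→1624, (7,4):85·6+225→735, (7,5):15·6+85→175
@8  (8,2):1764·7+720→13068, (8,3):1624·7+1764→13132, (8,4):735·7+1624→6769, (8,5):175·7+735→1960
Read c(8,2) = 13068, c(8,3) = 13132, c(8,4) = 6769, c(8,5) = 1960.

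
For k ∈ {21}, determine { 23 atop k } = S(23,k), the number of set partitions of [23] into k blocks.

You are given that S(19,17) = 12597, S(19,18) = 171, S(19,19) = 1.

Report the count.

@20  (20,18):171·18+12597→15675, (20,19):1·19+171→190, (20,20):0·20+1→1
@21  (21,19):190·19+15675→19285, (21,20):1·20+190→210, (21,21):0·21+1→1
@22  (22,20):210·20+19285→23485, (22,21):1·21+210→231
@23  (23,21):231·21+23485→28336
Read S(23,21) = 28336.

28336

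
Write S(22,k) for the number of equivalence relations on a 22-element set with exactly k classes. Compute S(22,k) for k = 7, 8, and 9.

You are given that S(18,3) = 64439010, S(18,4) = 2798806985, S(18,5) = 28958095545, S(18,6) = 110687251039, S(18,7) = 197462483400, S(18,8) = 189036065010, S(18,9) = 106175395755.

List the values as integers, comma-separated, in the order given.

602762379967440, 1142399079991620, 1241963303533920

i=19: T(19,4)=64439010+4·2798806985=11259666950 | T(19,5)=2798806985+5·28958095545=147589284710 | T(19,6)=28958095545+6·110687251039=693081601779 | T(19,7)=110687251039+7·197462483400=1492924634839 | T(19,8)=197462483400+8·189036065010=1709751003480 | T(19,9)=189036065010+9·106175395755=1144614626805
i=20: T(20,5)=11259666950+5·147589284710=749206090500 | T(20,6)=147589284710+6·693081601779=4306078895384 | T(20,7)=693081601779+7·1492924634839=11143554045652 | T(20,8)=1492924634839+8·1709751003480=15170932662679 | T(20,9)=1709751003480+9·1144614626805=12011282644725
i=21: T(21,6)=749206090500+6·4306078895384=26585679462804 | T(21,7)=4306078895384+7·11143554045652=82310957214948 | T(21,8)=11143554045652+8·15170932662679=132511015347084 | T(21,9)=15170932662679+9·12011282644725=123272476465204
i=22: T(22,7)=26585679462804+7·82310957214948=602762379967440 | T(22,8)=82310957214948+8·132511015347084=1142399079991620 | T(22,9)=132511015347084+9·123272476465204=1241963303533920
Read S(22,7) = 602762379967440, S(22,8) = 1142399079991620, S(22,9) = 1241963303533920.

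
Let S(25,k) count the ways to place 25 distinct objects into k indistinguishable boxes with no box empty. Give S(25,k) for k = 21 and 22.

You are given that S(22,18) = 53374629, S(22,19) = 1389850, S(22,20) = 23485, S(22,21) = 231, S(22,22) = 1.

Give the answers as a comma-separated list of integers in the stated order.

[23] T[23,19]:19*1389850+53374629=79781779 · T[23,20]:20*23485+1389850=1859550 · T[23,21]:21*231+23485=28336 · T[23,22]:22*1+231=253
[24] T[24,20]:20*1859550+79781779=116972779 · T[24,21]:21*28336+1859550=2454606 · T[24,22]:22*253+28336=33902
[25] T[25,21]:21*2454606+116972779=168519505 · T[25,22]:22*33902+2454606=3200450
Read S(25,21) = 168519505, S(25,22) = 3200450.

168519505, 3200450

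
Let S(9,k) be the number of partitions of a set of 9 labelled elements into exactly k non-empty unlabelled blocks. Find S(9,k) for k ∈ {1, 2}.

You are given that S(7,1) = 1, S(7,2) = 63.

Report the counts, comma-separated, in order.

[8] T[8,1]:1*1+0=1 · T[8,2]:2*63+1=127
[9] T[9,1]:1*1+0=1 · T[9,2]:2*127+1=255
Read S(9,1) = 1, S(9,2) = 255.

1, 255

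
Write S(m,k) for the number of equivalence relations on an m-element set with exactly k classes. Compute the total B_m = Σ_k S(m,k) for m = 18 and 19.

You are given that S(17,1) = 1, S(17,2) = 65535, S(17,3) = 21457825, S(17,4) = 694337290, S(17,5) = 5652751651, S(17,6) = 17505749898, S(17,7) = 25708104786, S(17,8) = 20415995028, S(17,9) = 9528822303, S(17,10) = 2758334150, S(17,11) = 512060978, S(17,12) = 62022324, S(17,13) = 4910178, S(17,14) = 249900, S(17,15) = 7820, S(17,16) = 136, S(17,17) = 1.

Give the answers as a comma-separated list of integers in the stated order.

682076806159, 5832742205057

r18: T_18,1=1×1+0=1; T_18,2=2×65535+1=131071; T_18,3=3×21457825+65535=64439010; T_18,4=4×694337290+21457825=2798806985; T_18,5=5×5652751651+694337290=28958095545; T_18,6=6×17505749898+5652751651=110687251039; T_18,7=7×25708104786+17505749898=197462483400; T_18,8=8×20415995028+25708104786=189036065010; T_18,9=9×9528822303+20415995028=106175395755; T_18,10=10×2758334150+9528822303=37112163803; T_18,11=11×512060978+2758334150=8391004908; T_18,12=12×62022324+512060978=1256328866; T_18,13=13×4910178+62022324=125854638; T_18,14=14×249900+4910178=8408778; T_18,15=15×7820+249900=367200; T_18,16=16×136+7820=9996; T_18,17=17×1+136=153; T_18,18=18×0+1=1
r19: T_19,1=1×1+0=1; T_19,2=2×131071+1=262143; T_19,3=3×64439010+131071=193448101; T_19,4=4×2798806985+64439010=11259666950; T_19,5=5×28958095545+2798806985=147589284710; T_19,6=6×110687251039+28958095545=693081601779; T_19,7=7×197462483400+110687251039=1492924634839; T_19,8=8×189036065010+197462483400=1709751003480; T_19,9=9×106175395755+189036065010=1144614626805; T_19,10=10×37112163803+106175395755=477297033785; T_19,11=11×8391004908+37112163803=129413217791; T_19,12=12×1256328866+8391004908=23466951300; T_19,13=13×125854638+1256328866=2892439160; T_19,14=14×8408778+125854638=243577530; T_19,15=15×367200+8408778=13916778; T_19,16=16×9996+367200=527136; T_19,17=17×153+9996=12597; T_19,18=18×1+153=171; T_19,19=19×0+1=1
B_18 = ΣS(18,k) = 1+131071+64439010+2798806985+28958095545+110687251039+197462483400+189036065010+106175395755+37112163803+8391004908+1256328866+125854638+8408778+367200+9996+153+1 = 682076806159
B_19 = ΣS(19,k) = 1+262143+193448101+11259666950+147589284710+693081601779+1492924634839+1709751003480+1144614626805+477297033785+129413217791+23466951300+2892439160+243577530+13916778+527136+12597+171+1 = 5832742205057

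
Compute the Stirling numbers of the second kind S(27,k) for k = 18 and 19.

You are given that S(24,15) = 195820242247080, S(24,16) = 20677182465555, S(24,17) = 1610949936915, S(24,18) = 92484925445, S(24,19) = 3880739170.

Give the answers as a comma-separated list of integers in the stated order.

[25] T[25,16]:16*20677182465555+195820242247080=526655161695960 · T[25,17]:17*1610949936915+20677182465555=48063331393110 · T[25,18]:18*92484925445+1610949936915=3275678594925 · T[25,19]:19*3880739170+92484925445=166218969675
[26] T[26,17]:17*48063331393110+526655161695960=1343731795378830 · T[26,18]:18*3275678594925+48063331393110=107025546101760 · T[26,19]:19*166218969675+3275678594925=6433839018750
[27] T[27,18]:18*107025546101760+1343731795378830=3270191625210510 · T[27,19]:19*6433839018750+107025546101760=229268487458010
Read S(27,18) = 3270191625210510, S(27,19) = 229268487458010.

3270191625210510, 229268487458010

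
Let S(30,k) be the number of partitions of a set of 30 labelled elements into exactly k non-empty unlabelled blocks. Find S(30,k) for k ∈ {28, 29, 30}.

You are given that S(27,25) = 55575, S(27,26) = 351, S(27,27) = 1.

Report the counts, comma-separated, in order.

86275, 435, 1

i=28: T(28,26)=55575+26·351=64701 | T(28,27)=351+27·1=378 | T(28,28)=1+28·0=1
i=29: T(29,27)=64701+27·378=74907 | T(29,28)=378+28·1=406 | T(29,29)=1+29·0=1
i=30: T(30,28)=74907+28·406=86275 | T(30,29)=406+29·1=435 | T(30,30)=1+30·0=1
Read S(30,28) = 86275, S(30,29) = 435, S(30,30) = 1.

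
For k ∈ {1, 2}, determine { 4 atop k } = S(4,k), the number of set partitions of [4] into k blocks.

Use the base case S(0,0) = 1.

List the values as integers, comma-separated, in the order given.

[1] T[1,1]:1*0+1=1
[2] T[2,1]:1*1+0=1 · T[2,2]:2*0+1=1
[3] T[3,1]:1*1+0=1 · T[3,2]:2*1+1=3
[4] T[4,1]:1*1+0=1 · T[4,2]:2*3+1=7
Read S(4,1) = 1, S(4,2) = 7.

1, 7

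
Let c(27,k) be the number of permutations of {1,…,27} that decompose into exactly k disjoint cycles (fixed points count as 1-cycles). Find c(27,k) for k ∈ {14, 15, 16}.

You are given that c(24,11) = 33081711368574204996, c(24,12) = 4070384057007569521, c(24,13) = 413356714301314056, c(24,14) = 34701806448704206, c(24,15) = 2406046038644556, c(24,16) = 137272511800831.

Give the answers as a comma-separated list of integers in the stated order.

i=25: T(25,12)=33081711368574204996+24·4070384057007569521=130770928736755873500 | T(25,13)=4070384057007569521+24·413356714301314056=13990945200239106865 | T(25,14)=413356714301314056+24·34701806448704206=1246200069070215000 | T(25,15)=34701806448704206+24·2406046038644556=92446911376173550 | T(25,16)=2406046038644556+24·137272511800831=5700586321864500
i=26: T(26,13)=130770928736755873500+25·13990945200239106865=480544558742733545125 | T(26,14)=13990945200239106865+25·1246200069070215000=45145946926994481865 | T(26,15)=1246200069070215000+25·92446911376173550=3557372853474553750 | T(26,16)=92446911376173550+25·5700586321864500=234961569422786050
i=27: T(27,14)=480544558742733545125+26·45145946926994481865=1654339178844590073615 | T(27,15)=45145946926994481865+26·3557372853474553750=137637641117332879365 | T(27,16)=3557372853474553750+26·234961569422786050=9666373658466991050
Read c(27,14) = 1654339178844590073615, c(27,15) = 137637641117332879365, c(27,16) = 9666373658466991050.

1654339178844590073615, 137637641117332879365, 9666373658466991050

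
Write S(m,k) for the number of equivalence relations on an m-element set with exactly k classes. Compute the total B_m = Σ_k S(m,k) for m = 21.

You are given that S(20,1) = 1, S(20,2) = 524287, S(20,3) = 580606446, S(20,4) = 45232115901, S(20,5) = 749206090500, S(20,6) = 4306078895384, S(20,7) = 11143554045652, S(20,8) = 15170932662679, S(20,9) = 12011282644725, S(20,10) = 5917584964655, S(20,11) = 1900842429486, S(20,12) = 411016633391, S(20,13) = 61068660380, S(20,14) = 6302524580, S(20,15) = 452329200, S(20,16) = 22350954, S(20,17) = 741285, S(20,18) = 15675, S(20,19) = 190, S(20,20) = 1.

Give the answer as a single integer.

[21] T[21,1]:1*1+0=1 · T[21,2]:2*524287+1=1048575 · T[21,3]:3*580606446+524287=1742343625 · T[21,4]:4*45232115901+580606446=181509070050 · T[21,5]:5*749206090500+45232115901=3791262568401 · T[21,6]:6*4306078895384+749206090500=26585679462804 · T[21,7]:7*11143554045652+4306078895384=82310957214948 · T[21,8]:8*15170932662679+11143554045652=132511015347084 · T[21,9]:9*12011282644725+15170932662679=123272476465204 · T[21,10]:10*5917584964655+12011282644725=71187132291275 · T[21,11]:11*1900842429486+5917584964655=26826851689001 · T[21,12]:12*411016633391+1900842429486=6833042030178 · T[21,13]:13*61068660380+411016633391=1204909218331 · T[21,14]:14*6302524580+61068660380=149304004500 · T[21,15]:15*452329200+6302524580=13087462580 · T[21,16]:16*22350954+452329200=809944464 · T[21,17]:17*741285+22350954=34952799 · T[21,18]:18*15675+741285=1023435 · T[21,19]:19*190+15675=19285 · T[21,20]:20*1+190=210 · T[21,21]:21*0+1=1
B_21 = ΣS(21,k) = 1+1048575+1742343625+181509070050+3791262568401+26585679462804+82310957214948+132511015347084+123272476465204+71187132291275+26826851689001+6833042030178+1204909218331+149304004500+13087462580+809944464+34952799+1023435+19285+210+1 = 474869816156751

474869816156751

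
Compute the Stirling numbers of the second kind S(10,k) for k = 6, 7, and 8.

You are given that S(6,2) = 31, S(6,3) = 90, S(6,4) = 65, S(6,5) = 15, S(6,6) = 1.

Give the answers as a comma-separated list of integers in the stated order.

22827, 5880, 750

i=7: T(7,3)=31+3·90=301 | T(7,4)=90+4·65=350 | T(7,5)=65+5·15=140 | T(7,6)=15+6·1=21 | T(7,7)=1+7·0=1
i=8: T(8,4)=301+4·350=1701 | T(8,5)=350+5·140=1050 | T(8,6)=140+6·21=266 | T(8,7)=21+7·1=28 | T(8,8)=1+8·0=1
i=9: T(9,5)=1701+5·1050=6951 | T(9,6)=1050+6·266=2646 | T(9,7)=266+7·28=462 | T(9,8)=28+8·1=36
i=10: T(10,6)=6951+6·2646=22827 | T(10,7)=2646+7·462=5880 | T(10,8)=462+8·36=750
Read S(10,6) = 22827, S(10,7) = 5880, S(10,8) = 750.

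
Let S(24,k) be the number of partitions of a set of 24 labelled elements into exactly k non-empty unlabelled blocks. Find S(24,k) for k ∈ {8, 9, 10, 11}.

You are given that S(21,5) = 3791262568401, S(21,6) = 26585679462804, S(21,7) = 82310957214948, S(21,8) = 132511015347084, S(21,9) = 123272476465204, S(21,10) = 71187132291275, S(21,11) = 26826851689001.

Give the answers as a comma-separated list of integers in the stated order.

82318282158320505, 120622574326072500, 108254081784931500, 63100165695775560

i=22: T(22,6)=3791262568401+6·26585679462804=163305339345225 | T(22,7)=26585679462804+7·82310957214948=602762379967440 | T(22,8)=82310957214948+8·132511015347084=1142399079991620 | T(22,9)=132511015347084+9·123272476465204=1241963303533920 | T(22,10)=123272476465204+10·71187132291275=835143799377954 | T(22,11)=71187132291275+11·26826851689001=366282500870286
i=23: T(23,7)=163305339345225+7·602762379967440=4382641999117305 | T(23,8)=602762379967440+8·1142399079991620=9741955019900400 | T(23,9)=1142399079991620+9·1241963303533920=12320068811796900 | T(23,10)=1241963303533920+10·835143799377954=9593401297313460 | T(23,11)=835143799377954+11·366282500870286=4864251308951100
i=24: T(24,8)=4382641999117305+8·9741955019900400=82318282158320505 | T(24,9)=9741955019900400+9·12320068811796900=120622574326072500 | T(24,10)=12320068811796900+10·9593401297313460=108254081784931500 | T(24,11)=9593401297313460+11·4864251308951100=63100165695775560
Read S(24,8) = 82318282158320505, S(24,9) = 120622574326072500, S(24,10) = 108254081784931500, S(24,11) = 63100165695775560.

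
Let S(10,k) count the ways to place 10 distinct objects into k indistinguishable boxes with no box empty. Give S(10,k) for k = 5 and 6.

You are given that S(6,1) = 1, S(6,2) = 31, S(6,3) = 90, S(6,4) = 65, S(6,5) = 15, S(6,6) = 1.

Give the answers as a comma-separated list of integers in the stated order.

@7  (7,2):31·2+1→63, (7,3):90·3+31→301, (7,4):65·4+90→350, (7,5):15·5+65→140, (7,6):1·6+15→21
@8  (8,3):301·3+63→966, (8,4):350·4+301→1701, (8,5):140·5+350→1050, (8,6):21·6+140→266
@9  (9,4):1701·4+966→7770, (9,5):1050·5+1701→6951, (9,6):266·6+1050→2646
@10  (10,5):6951·5+7770→42525, (10,6):2646·6+6951→22827
Read S(10,5) = 42525, S(10,6) = 22827.

42525, 22827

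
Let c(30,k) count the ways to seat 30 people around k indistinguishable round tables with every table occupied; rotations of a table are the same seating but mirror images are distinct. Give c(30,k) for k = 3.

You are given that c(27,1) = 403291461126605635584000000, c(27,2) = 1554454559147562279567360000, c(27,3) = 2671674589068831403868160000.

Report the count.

62262192842035613491057459200000

r28: T_28,1=27×403291461126605635584000000+0=10888869450418352160768000000; T_28,2=27×1554454559147562279567360000+403291461126605635584000000=42373564558110787183902720000; T_28,3=27×2671674589068831403868160000+1554454559147562279567360000=73689668464006010184007680000
r29: T_29,2=28×42373564558110787183902720000+10888869450418352160768000000=1197348677077520393310044160000; T_29,3=28×73689668464006010184007680000+42373564558110787183902720000=2105684281550279072336117760000
r30: T_30,3=29×2105684281550279072336117760000+1197348677077520393310044160000=62262192842035613491057459200000
Read c(30,3) = 62262192842035613491057459200000.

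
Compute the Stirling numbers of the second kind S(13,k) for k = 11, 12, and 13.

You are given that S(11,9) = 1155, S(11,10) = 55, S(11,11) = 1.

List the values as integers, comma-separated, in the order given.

i=12: T(12,10)=1155+10·55=1705 | T(12,11)=55+11·1=66 | T(12,12)=1+12·0=1
i=13: T(13,11)=1705+11·66=2431 | T(13,12)=66+12·1=78 | T(13,13)=1+13·0=1
Read S(13,11) = 2431, S(13,12) = 78, S(13,13) = 1.

2431, 78, 1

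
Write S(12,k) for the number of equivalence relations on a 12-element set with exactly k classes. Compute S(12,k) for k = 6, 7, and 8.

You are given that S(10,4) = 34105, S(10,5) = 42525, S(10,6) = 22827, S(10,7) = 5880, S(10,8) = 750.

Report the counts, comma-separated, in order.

1323652, 627396, 159027

@11  (11,5):42525·5+34105→246730, (11,6):22827·6+42525→179487, (11,7):5880·7+22827→63987, (11,8):750·8+5880→11880
@12  (12,6):179487·6+246730→1323652, (12,7):63987·7+179487→627396, (12,8):11880·8+63987→159027
Read S(12,6) = 1323652, S(12,7) = 627396, S(12,8) = 159027.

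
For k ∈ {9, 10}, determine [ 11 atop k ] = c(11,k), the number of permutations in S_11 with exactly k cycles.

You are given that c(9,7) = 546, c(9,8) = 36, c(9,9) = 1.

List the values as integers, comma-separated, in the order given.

[10] T[10,8]:9*36+546=870 · T[10,9]:9*1+36=45 · T[10,10]:9*0+1=1
[11] T[11,9]:10*45+870=1320 · T[11,10]:10*1+45=55
Read c(11,9) = 1320, c(11,10) = 55.

1320, 55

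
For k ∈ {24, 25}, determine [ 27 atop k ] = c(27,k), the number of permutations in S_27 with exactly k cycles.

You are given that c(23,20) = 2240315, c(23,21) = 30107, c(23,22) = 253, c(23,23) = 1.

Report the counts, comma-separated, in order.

6160050, 58500

row 24: T[24][21]=23·30107+2240315=2932776  T[24][22]=23·253+30107=35926  T[24][23]=23·1+253=276  T[24][24]=23·0+1=1
row 25: T[25][22]=24·35926+2932776=3795000  T[25][23]=24·276+35926=42550  T[25][24]=24·1+276=300  T[25][25]=24·0+1=1
row 26: T[26][23]=25·42550+3795000=4858750  T[26][24]=25·300+42550=50050  T[26][25]=25·1+300=325
row 27: T[27][24]=26·50050+4858750=6160050  T[27][25]=26·325+50050=58500
Read c(27,24) = 6160050, c(27,25) = 58500.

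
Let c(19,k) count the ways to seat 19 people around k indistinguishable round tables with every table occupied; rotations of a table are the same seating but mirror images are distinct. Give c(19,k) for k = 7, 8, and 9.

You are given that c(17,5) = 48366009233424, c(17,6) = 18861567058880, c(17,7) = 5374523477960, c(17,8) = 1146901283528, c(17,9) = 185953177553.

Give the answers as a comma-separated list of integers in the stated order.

i=18: T(18,6)=48366009233424+17·18861567058880=369012649234384 | T(18,7)=18861567058880+17·5374523477960=110228466184200 | T(18,8)=5374523477960+17·1146901283528=24871845297936 | T(18,9)=1146901283528+17·185953177553=4308105301929
i=19: T(19,7)=369012649234384+18·110228466184200=2353125040549984 | T(19,8)=110228466184200+18·24871845297936=557921681547048 | T(19,9)=24871845297936+18·4308105301929=102417740732658
Read c(19,7) = 2353125040549984, c(19,8) = 557921681547048, c(19,9) = 102417740732658.

2353125040549984, 557921681547048, 102417740732658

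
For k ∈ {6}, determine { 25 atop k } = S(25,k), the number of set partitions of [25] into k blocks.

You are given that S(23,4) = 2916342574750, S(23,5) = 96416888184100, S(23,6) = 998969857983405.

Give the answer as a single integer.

37026417000002430

[24] T[24,5]:5*96416888184100+2916342574750=485000783495250 · T[24,6]:6*998969857983405+96416888184100=6090236036084530
[25] T[25,6]:6*6090236036084530+485000783495250=37026417000002430
Read S(25,6) = 37026417000002430.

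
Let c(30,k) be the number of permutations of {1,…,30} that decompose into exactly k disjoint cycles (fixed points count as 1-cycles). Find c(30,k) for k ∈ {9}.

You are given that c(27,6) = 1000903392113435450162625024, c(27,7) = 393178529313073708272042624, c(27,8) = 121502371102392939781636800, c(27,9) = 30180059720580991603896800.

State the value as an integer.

@28  (28,7):393178529313073708272042624·27+1000903392113435450162625024→11616723683566425573507775872, (28,8):121502371102392939781636800·27+393178529313073708272042624→3673742549077683082376236224, (28,9):30180059720580991603896800·27+121502371102392939781636800→936363983558079713086850400
@29  (29,8):3673742549077683082376236224·28+11616723683566425573507775872→114481515057741551880042390144, (29,9):936363983558079713086850400·28+3673742549077683082376236224→29891934088703915048808047424
@30  (30,9):29891934088703915048808047424·29+114481515057741551880042390144→981347603630155088295475765440
Read c(30,9) = 981347603630155088295475765440.

981347603630155088295475765440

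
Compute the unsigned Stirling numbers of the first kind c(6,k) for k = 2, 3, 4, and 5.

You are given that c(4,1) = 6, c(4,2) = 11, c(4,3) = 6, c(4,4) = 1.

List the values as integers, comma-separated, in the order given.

r5: T_5,1=4×6+0=24; T_5,2=4×11+6=50; T_5,3=4×6+11=35; T_5,4=4×1+6=10; T_5,5=4×0+1=1
r6: T_6,2=5×50+24=274; T_6,3=5×35+50=225; T_6,4=5×10+35=85; T_6,5=5×1+10=15
Read c(6,2) = 274, c(6,3) = 225, c(6,4) = 85, c(6,5) = 15.

274, 225, 85, 15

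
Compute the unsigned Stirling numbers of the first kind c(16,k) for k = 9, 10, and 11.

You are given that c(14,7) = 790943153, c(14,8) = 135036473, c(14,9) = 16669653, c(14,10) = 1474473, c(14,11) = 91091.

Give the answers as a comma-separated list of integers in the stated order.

8207628000, 928095740, 78558480

@15  (15,8):135036473·14+790943153→2681453775, (15,9):16669653·14+135036473→368411615, (15,10):1474473·14+16669653→37312275, (15,11):91091·14+1474473→2749747
@16  (16,9):368411615·15+2681453775→8207628000, (16,10):37312275·15+368411615→928095740, (16,11):2749747·15+37312275→78558480
Read c(16,9) = 8207628000, c(16,10) = 928095740, c(16,11) = 78558480.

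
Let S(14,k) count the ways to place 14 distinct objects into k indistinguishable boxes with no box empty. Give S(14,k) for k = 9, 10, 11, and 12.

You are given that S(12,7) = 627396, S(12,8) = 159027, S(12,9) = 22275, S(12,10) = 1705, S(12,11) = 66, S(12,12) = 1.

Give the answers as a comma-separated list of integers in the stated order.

row 13: T[13][8]=8·159027+627396=1899612  T[13][9]=9·22275+159027=359502  T[13][10]=10·1705+22275=39325  T[13][11]=11·66+1705=2431  T[13][12]=12·1+66=78
row 14: T[14][9]=9·359502+1899612=5135130  T[14][10]=10·39325+359502=752752  T[14][11]=11·2431+39325=66066  T[14][12]=12·78+2431=3367
Read S(14,9) = 5135130, S(14,10) = 752752, S(14,11) = 66066, S(14,12) = 3367.

5135130, 752752, 66066, 3367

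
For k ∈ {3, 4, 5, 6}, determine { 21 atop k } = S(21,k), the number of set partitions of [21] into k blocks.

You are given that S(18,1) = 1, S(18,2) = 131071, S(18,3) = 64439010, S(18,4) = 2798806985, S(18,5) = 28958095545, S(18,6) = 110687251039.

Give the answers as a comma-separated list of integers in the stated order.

[19] T[19,1]:1*1+0=1 · T[19,2]:2*131071+1=262143 · T[19,3]:3*64439010+131071=193448101 · T[19,4]:4*2798806985+64439010=11259666950 · T[19,5]:5*28958095545+2798806985=147589284710 · T[19,6]:6*110687251039+28958095545=693081601779
[20] T[20,2]:2*262143+1=524287 · T[20,3]:3*193448101+262143=580606446 · T[20,4]:4*11259666950+193448101=45232115901 · T[20,5]:5*147589284710+11259666950=749206090500 · T[20,6]:6*693081601779+147589284710=4306078895384
[21] T[21,3]:3*580606446+524287=1742343625 · T[21,4]:4*45232115901+580606446=181509070050 · T[21,5]:5*749206090500+45232115901=3791262568401 · T[21,6]:6*4306078895384+749206090500=26585679462804
Read S(21,3) = 1742343625, S(21,4) = 181509070050, S(21,5) = 3791262568401, S(21,6) = 26585679462804.

1742343625, 181509070050, 3791262568401, 26585679462804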